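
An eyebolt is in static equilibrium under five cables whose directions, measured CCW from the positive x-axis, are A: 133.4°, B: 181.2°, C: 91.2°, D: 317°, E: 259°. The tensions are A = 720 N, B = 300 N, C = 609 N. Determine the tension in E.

Resolve: ΣF_x = 720 cos 133.4° + 300 cos 181.2° + 609 cos 91.2° + T_D cos 317° + T_E cos 259° = 0.
        ΣF_y = 720 sin 133.4° + 300 sin 181.2° + 609 sin 91.2° + T_D sin 317° + T_E sin 259° = 0.
The known terms sum to (-807.4, 1126) N, so 0.7314 T_D − 0.1908 T_E = 807.4 and -0.6820 T_D − 0.9816 T_E = -1126.
Solving simultaneously: T_D = 1188 N, T_E = 321.5 N.

T_E ≈ 322 N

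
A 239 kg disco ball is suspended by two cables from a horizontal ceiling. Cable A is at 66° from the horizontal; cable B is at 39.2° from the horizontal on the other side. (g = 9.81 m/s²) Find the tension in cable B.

T_B ≈ 988 N

Weight W = 239 × 9.81 = 2345 N acts straight down.
Horizontal: T_A cos 66° = T_B cos 39.2°  →  T_A = 1.905 T_B.
Vertical: T_A sin 66° + T_B sin 39.2° = 2345.
Substituting the horizontal relation into the vertical equation gives 2.373 T_B = 2345, so T_B = 988.2 N.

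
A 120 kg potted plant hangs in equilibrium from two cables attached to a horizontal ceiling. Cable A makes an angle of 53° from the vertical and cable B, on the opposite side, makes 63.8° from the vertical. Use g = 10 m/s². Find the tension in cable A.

Angles from the horizontal: cable A is 90° − 53° = 37°, cable B is 90° − 63.8° = 26.2°.
Weight W = 120 × 10 = 1200 N acts straight down.
Horizontal: T_A cos 37° = T_B cos 26.2°  →  T_B = 0.8901 T_A.
Vertical: T_A sin 37° + T_B sin 26.2° = 1200.
Substituting the horizontal relation into the vertical equation gives 0.9948 T_A = 1200, so T_A = 1206 N.

T_A ≈ 1210 N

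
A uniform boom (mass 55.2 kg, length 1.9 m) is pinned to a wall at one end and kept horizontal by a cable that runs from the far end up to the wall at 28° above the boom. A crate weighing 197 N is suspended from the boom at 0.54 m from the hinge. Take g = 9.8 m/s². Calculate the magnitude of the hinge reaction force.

|H| ≈ 739 N

Take torques about the hinge: T sin 28° · 1.9 = 55.2×9.8×0.95 + 197×0.54 = 620.29 N·m.
So T = 620.29 / (0.4695 × 1.9) = 695.4 N.
ΣF_x = 0: H_x = T cos 28° = 614 N.
ΣF_y = 0: H_y = (55.2×9.8 + 197) − T sin 28° = 737.96 − 326.47 = 411.49 N.
|H| = √(H_x² + H_y²) = √((614)² + (411.49)²) = 739.13 N.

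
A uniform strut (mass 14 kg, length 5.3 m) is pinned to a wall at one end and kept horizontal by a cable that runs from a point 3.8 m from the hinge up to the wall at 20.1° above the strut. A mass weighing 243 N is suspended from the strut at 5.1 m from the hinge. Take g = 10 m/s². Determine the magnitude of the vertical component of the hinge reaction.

|H_y| ≈ 40.8 N

Take torques about the hinge: T sin 20.1° · 3.8 = 14×10×2.65 + 243×5.1 = 1610.3 N·m.
So T = 1610.3 / (0.3437 × 3.8) = 1233.1 N.
ΣF_y = 0: H_y = (14×10 + 243) − T sin 20.1° = 383 − 423.76 = -40.763 N.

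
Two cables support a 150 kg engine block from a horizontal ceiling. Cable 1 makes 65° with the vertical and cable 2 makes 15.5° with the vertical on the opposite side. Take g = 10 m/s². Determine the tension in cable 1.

Angles from the horizontal: cable 1 is 90° − 65° = 25°, cable 2 is 90° − 15.5° = 74.5°.
Weight W = 150 × 10 = 1500 N acts straight down.
Horizontal: T_1 cos 25° = T_2 cos 74.5°  →  T_2 = 3.391 T_1.
Vertical: T_1 sin 25° + T_2 sin 74.5° = 1500.
Substituting the horizontal relation into the vertical equation gives 3.691 T_1 = 1500, so T_1 = 406.4 N.

T_1 ≈ 406 N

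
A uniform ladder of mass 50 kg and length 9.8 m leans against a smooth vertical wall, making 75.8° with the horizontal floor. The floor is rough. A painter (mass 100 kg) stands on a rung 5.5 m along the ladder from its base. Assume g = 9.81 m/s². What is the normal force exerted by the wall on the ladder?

Torques about the foot: N_wall · 9.8 sin 75.8° = 50×9.81×4.9 cos 75.8° + 100×9.81×5.5 cos 75.8° → N_wall = 201.37 N.

N_wall ≈ 201 N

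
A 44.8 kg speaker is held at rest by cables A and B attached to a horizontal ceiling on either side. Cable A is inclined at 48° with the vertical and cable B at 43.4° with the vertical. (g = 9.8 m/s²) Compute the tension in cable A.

T_A ≈ 302 N

Angles from the horizontal: cable A is 90° − 48° = 42°, cable B is 90° − 43.4° = 46.6°.
Weight W = 44.8 × 9.8 = 439 N acts straight down.
Horizontal: T_A cos 42° = T_B cos 46.6°  →  T_B = 1.082 T_A.
Vertical: T_A sin 42° + T_B sin 46.6° = 439.
Substituting the horizontal relation into the vertical equation gives 1.455 T_A = 439, so T_A = 301.7 N.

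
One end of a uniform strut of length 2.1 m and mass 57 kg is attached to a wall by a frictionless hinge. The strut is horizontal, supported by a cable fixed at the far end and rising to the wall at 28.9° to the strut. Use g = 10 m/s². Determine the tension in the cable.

Take torques about the hinge: T sin 28.9° · 2.1 = 57×10×1.05 = 598.5 N·m.
So T = 598.5 / (0.4833 × 2.1) = 589.72 N.

T ≈ 590 N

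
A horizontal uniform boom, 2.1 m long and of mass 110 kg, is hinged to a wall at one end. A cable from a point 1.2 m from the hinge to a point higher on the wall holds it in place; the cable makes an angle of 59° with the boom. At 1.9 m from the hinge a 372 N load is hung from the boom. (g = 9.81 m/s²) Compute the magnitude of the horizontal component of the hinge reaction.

H_x ≈ 921 N

Take torques about the hinge: T sin 59° · 1.2 = 110×9.81×1.05 + 372×1.9 = 1839.9 N·m.
So T = 1839.9 / (0.8572 × 1.2) = 1788.7 N.
ΣF_x = 0: H_x = T cos 59° = 921.25 N.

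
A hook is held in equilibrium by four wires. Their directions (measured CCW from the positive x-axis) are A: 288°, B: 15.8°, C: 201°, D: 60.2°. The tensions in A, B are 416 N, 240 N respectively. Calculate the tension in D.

Resolve: ΣF_x = 416 cos 288° + 240 cos 15.8° + T_C cos 201° + T_D cos 60.2° = 0.
        ΣF_y = 416 sin 288° + 240 sin 15.8° + T_C sin 201° + T_D sin 60.2° = 0.
The known terms sum to (359.5, -330.3) N, so -0.9336 T_C + 0.4970 T_D = -359.5 and -0.3584 T_C + 0.8678 T_D = 330.3.
Solving simultaneously: T_C = 753.3 N, T_D = 691.7 N.

T_D ≈ 692 N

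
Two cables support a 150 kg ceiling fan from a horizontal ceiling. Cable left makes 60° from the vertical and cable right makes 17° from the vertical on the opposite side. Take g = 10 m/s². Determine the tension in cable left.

T_left ≈ 450 N

Angles from the horizontal: cable left is 90° − 60° = 30°, cable right is 90° − 17° = 73°.
Weight W = 150 × 10 = 1500 N acts straight down.
Horizontal: T_left cos 30° = T_right cos 73°  →  T_right = 2.962 T_left.
Vertical: T_left sin 30° + T_right sin 73° = 1500.
Substituting the horizontal relation into the vertical equation gives 3.333 T_left = 1500, so T_left = 450.1 N.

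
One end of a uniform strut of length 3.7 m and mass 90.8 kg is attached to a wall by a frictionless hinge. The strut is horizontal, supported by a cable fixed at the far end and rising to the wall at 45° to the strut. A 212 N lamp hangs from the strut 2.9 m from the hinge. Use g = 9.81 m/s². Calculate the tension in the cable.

Take torques about the hinge: T sin 45° · 3.7 = 90.8×9.81×1.85 + 212×2.9 = 2262.7 N·m.
So T = 2262.7 / (0.7071 × 3.7) = 864.84 N.

T ≈ 865 N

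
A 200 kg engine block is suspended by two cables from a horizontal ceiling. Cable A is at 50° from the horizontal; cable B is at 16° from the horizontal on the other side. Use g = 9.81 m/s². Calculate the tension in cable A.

Weight W = 200 × 9.81 = 1962 N acts straight down.
Horizontal: T_A cos 50° = T_B cos 16°  →  T_B = 0.6687 T_A.
Vertical: T_A sin 50° + T_B sin 16° = 1962.
Substituting the horizontal relation into the vertical equation gives 0.9504 T_A = 1962, so T_A = 2064 N.

T_A ≈ 2060 N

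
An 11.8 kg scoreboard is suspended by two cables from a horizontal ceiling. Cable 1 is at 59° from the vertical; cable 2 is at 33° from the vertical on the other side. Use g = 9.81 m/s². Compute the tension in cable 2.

T_2 ≈ 99.3 N

Angles from the horizontal: cable 1 is 90° − 59° = 31°, cable 2 is 90° − 33° = 57°.
Weight W = 11.8 × 9.81 = 115.8 N acts straight down.
Horizontal: T_1 cos 31° = T_2 cos 57°  →  T_1 = 0.6354 T_2.
Vertical: T_1 sin 31° + T_2 sin 57° = 115.8.
Substituting the horizontal relation into the vertical equation gives 1.166 T_2 = 115.8, so T_2 = 99.28 N.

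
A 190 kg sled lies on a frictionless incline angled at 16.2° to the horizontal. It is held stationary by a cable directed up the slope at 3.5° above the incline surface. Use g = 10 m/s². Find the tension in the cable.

Take axes along and perpendicular to the incline. Weight components: W sin 16.2° = 530.1 N down-slope, W cos 16.2° = 1825 N into the surface.
Along incline: T cos 3.5° = W sin 16.2° → T = 531.1 N.
Perpendicular: N = W cos 16.2° − T sin 3.5° = 1792 N.

T ≈ 531 N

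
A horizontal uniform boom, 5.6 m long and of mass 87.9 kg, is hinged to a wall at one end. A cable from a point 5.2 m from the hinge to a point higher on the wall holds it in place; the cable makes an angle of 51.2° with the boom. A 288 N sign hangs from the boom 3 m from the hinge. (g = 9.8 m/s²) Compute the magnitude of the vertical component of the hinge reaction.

|H_y| ≈ 519 N

Take torques about the hinge: T sin 51.2° · 5.2 = 87.9×9.8×2.8 + 288×3 = 3276 N·m.
So T = 3276 / (0.7793 × 5.2) = 808.37 N.
ΣF_y = 0: H_y = (87.9×9.8 + 288) − T sin 51.2° = 1149.4 − 630 = 519.42 N.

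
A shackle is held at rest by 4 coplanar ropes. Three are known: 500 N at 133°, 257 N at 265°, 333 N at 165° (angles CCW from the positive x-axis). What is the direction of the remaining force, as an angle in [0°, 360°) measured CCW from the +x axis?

θ ≈ 344°

Sum the known components: ΣF_x = -685.1 N, ΣF_y = 195.8 N.
For equilibrium the remaining force must supply (−ΣF_x, −ΣF_y) = (685.1, -195.8) N.
Magnitude = √((685.1)² + (-195.8)²) = 712.5 N; direction = atan2(-195.8, 685.1) = 344.0°.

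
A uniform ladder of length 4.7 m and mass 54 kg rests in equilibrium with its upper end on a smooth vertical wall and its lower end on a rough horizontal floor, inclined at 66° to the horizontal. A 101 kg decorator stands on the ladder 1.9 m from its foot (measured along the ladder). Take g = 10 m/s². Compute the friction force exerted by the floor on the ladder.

Torques about the foot: N_wall · 4.7 sin 66° = 54×10×2.35 cos 66° + 101×10×1.9 cos 66° → N_wall = 302 N.
ΣF_x = 0: f_floor = N_wall = 302 N.

f ≈ 302 N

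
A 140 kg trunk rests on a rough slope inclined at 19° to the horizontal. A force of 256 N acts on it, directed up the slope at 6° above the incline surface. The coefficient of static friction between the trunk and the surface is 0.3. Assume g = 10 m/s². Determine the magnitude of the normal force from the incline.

Axes along / perpendicular to the incline. W sin 19° = 455.8 N down-slope; W cos 19° = 1324 N into the surface.
Perpendicular: N = W cos 19° − P sin 6° = 1324 − 26.76 = 1297 N.
Along incline: P cos 6° + f = W sin 19° (friction acts up-slope) → f = 455.8 − 254.6 = 201.2 N.
|f| = 201.2 N ≤ μN = 389.1 N, so the trunk is indeed static.

N ≈ 1300 N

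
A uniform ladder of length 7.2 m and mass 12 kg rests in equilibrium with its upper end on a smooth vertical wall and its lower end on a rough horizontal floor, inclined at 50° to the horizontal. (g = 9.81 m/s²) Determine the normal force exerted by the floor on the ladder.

ΣF_y = 0: N_floor = 12×9.81 = 117.72 N.

N_floor ≈ 118 N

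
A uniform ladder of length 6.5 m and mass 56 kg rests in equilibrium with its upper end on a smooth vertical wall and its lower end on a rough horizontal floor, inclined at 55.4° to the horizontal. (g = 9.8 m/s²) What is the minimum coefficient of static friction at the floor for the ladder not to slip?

μ_min ≈ 0.345

ΣF_y = 0: N_floor = 56×9.8 = 548.8 N.
Torques about the foot: N_wall · 6.5 sin 55.4° = 56×9.8×3.25 cos 55.4° → N_wall = 189.3 N.
ΣF_x = 0: f_floor = N_wall = 189.3 N.
μ_min = f_floor / N_floor = 189.3 / 548.8 = 0.3449.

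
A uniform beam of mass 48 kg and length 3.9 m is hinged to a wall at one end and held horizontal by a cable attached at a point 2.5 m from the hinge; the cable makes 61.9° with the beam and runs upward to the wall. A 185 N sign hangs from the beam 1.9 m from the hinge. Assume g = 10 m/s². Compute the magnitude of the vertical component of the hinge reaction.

Take torques about the hinge: T sin 61.9° · 2.5 = 48×10×1.95 + 185×1.9 = 1287.5 N·m.
So T = 1287.5 / (0.8821 × 2.5) = 583.82 N.
ΣF_y = 0: H_y = (48×10 + 185) − T sin 61.9° = 665 − 515 = 150 N.

|H_y| ≈ 150 N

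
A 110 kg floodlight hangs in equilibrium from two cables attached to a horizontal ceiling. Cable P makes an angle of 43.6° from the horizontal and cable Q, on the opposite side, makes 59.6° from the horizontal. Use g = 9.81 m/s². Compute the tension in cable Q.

T_Q ≈ 803 N

Weight W = 110 × 9.81 = 1079 N acts straight down.
Horizontal: T_P cos 43.6° = T_Q cos 59.6°  →  T_P = 0.6988 T_Q.
Vertical: T_P sin 43.6° + T_Q sin 59.6° = 1079.
Substituting the horizontal relation into the vertical equation gives 1.344 T_Q = 1079, so T_Q = 802.7 N.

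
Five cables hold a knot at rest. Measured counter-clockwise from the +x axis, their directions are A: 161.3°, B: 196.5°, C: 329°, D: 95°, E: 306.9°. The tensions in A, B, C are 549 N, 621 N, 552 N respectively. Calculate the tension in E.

Resolve: ΣF_x = 549 cos 161.3° + 621 cos 196.5° + 552 cos 329° + T_D cos 95° + T_E cos 306.9° = 0.
        ΣF_y = 549 sin 161.3° + 621 sin 196.5° + 552 sin 329° + T_D sin 95° + T_E sin 306.9° = 0.
The known terms sum to (-642.3, -284.7) N, so -0.0872 T_D + 0.6004 T_E = 642.3 and 0.9962 T_D − 0.7997 T_E = 284.7.
Solving simultaneously: T_D = 1295 N, T_E = 1258 N.

T_E ≈ 1260 N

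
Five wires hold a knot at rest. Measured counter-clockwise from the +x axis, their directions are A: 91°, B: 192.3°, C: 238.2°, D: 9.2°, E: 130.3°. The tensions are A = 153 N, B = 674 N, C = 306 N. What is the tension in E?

T_E ≈ 135 N

Resolve: ΣF_x = 153 cos 91° + 674 cos 192.3° + 306 cos 238.2° + T_D cos 9.2° + T_E cos 130.3° = 0.
        ΣF_y = 153 sin 91° + 674 sin 192.3° + 306 sin 238.2° + T_D sin 9.2° + T_E sin 130.3° = 0.
The known terms sum to (-822.4, -250.7) N, so 0.9871 T_D − 0.6468 T_E = 822.4 and 0.1599 T_D + 0.7627 T_E = 250.7.
Solving simultaneously: T_D = 921.9 N, T_E = 135.4 N.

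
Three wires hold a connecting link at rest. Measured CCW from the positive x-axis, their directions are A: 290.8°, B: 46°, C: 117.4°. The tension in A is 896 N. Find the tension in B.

Resolve: ΣF_x = 896 cos 290.8° + T_B cos 46° + T_C cos 117.4° = 0.
        ΣF_y = 896 sin 290.8° + T_B sin 46° + T_C sin 117.4° = 0.
The known terms sum to (318.2, -837.6) N, so 0.6947 T_B − 0.4602 T_C = -318.2 and 0.7193 T_B + 0.8878 T_C = 837.6.
Solving simultaneously: T_B = 108.7 N, T_C = 855.4 N.

T_B ≈ 109 N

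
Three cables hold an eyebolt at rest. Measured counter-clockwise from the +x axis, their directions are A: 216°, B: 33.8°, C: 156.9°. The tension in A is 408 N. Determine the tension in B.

T_B ≈ 418 N

Resolve: ΣF_x = 408 cos 216° + T_B cos 33.8° + T_C cos 156.9° = 0.
        ΣF_y = 408 sin 216° + T_B sin 33.8° + T_C sin 156.9° = 0.
The known terms sum to (-330.1, -239.8) N, so 0.8310 T_B − 0.9198 T_C = 330.1 and 0.5563 T_B + 0.3923 T_C = 239.8.
Solving simultaneously: T_B = 417.9 N, T_C = 18.70 N.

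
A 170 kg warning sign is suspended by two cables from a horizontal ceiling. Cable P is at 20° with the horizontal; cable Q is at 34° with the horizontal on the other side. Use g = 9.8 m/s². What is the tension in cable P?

T_P ≈ 1710 N

Weight W = 170 × 9.8 = 1666 N acts straight down.
Horizontal: T_P cos 20° = T_Q cos 34°  →  T_Q = 1.133 T_P.
Vertical: T_P sin 20° + T_Q sin 34° = 1666.
Substituting the horizontal relation into the vertical equation gives 0.9759 T_P = 1666, so T_P = 1707 N.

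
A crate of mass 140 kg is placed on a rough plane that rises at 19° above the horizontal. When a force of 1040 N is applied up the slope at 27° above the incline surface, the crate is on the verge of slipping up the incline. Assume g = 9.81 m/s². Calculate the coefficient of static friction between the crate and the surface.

μ ≈ 0.580

On the verge of sliding up the incline, friction is at its maximum μN and acts down the slope.
Perpendicular to incline: N = W cos 19° − P sin 27° = 1299 − 472.2 = 826.4 N.
Along incline: P cos 27° − μN = W sin 19° → μ = −(W sin 19° − P cos 27°) / N = 0.5802.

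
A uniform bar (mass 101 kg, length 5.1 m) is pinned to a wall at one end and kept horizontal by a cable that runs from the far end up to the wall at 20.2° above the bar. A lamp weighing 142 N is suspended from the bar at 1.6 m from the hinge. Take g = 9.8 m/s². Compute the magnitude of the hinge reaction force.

Take torques about the hinge: T sin 20.2° · 5.1 = 101×9.8×2.55 + 142×1.6 = 2751.2 N·m.
So T = 2751.2 / (0.3453 × 5.1) = 1562.3 N.
ΣF_x = 0: H_x = T cos 20.2° = 1466.2 N.
ΣF_y = 0: H_y = (101×9.8 + 142) − T sin 20.2° = 1131.8 − 539.45 = 592.35 N.
|H| = √(H_x² + H_y²) = √((1466.2)² + (592.35)²) = 1581.3 N.

|H| ≈ 1580 N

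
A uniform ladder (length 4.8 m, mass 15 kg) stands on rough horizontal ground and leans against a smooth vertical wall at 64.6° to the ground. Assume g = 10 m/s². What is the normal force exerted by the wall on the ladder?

N_wall ≈ 35.6 N

Torques about the foot: N_wall · 4.8 sin 64.6° = 15×10×2.4 cos 64.6° → N_wall = 35.613 N.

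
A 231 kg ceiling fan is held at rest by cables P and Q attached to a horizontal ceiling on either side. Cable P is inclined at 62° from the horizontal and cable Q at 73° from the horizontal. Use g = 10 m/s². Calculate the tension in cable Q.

T_Q ≈ 1530 N

Weight W = 231 × 10 = 2310 N acts straight down.
Horizontal: T_P cos 62° = T_Q cos 73°  →  T_P = 0.6228 T_Q.
Vertical: T_P sin 62° + T_Q sin 73° = 2310.
Substituting the horizontal relation into the vertical equation gives 1.506 T_Q = 2310, so T_Q = 1534 N.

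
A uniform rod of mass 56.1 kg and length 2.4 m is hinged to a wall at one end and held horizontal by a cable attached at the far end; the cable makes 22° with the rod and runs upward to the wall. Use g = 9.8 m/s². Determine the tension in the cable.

T ≈ 734 N

Take torques about the hinge: T sin 22° · 2.4 = 56.1×9.8×1.2 = 659.74 N·m.
So T = 659.74 / (0.3746 × 2.4) = 733.81 N.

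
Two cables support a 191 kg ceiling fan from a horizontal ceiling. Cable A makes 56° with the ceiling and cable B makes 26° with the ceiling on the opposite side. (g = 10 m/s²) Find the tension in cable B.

T_B ≈ 1080 N

Weight W = 191 × 10 = 1910 N acts straight down.
Horizontal: T_A cos 56° = T_B cos 26°  →  T_A = 1.607 T_B.
Vertical: T_A sin 56° + T_B sin 26° = 1910.
Substituting the horizontal relation into the vertical equation gives 1.771 T_B = 1910, so T_B = 1079 N.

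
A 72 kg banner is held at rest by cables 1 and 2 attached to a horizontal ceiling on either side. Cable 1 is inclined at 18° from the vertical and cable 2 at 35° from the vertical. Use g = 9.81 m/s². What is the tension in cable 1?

T_1 ≈ 507 N

Angles from the horizontal: cable 1 is 90° − 18° = 72°, cable 2 is 90° − 35° = 55°.
Weight W = 72 × 9.81 = 706.3 N acts straight down.
Horizontal: T_1 cos 72° = T_2 cos 55°  →  T_2 = 0.5388 T_1.
Vertical: T_1 sin 72° + T_2 sin 55° = 706.3.
Substituting the horizontal relation into the vertical equation gives 1.392 T_1 = 706.3, so T_1 = 507.3 N.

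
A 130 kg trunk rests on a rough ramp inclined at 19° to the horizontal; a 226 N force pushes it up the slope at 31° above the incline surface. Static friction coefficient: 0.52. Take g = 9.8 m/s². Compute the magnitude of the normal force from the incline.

Axes along / perpendicular to the incline. W sin 19° = 414.8 N down-slope; W cos 19° = 1205 N into the surface.
Perpendicular: N = W cos 19° − P sin 31° = 1205 − 116.4 = 1088 N.
Along incline: P cos 31° + f = W sin 19° (friction acts up-slope) → f = 414.8 − 193.7 = 221.1 N.
|f| = 221.1 N ≤ μN = 565.9 N, so the trunk is indeed static.

N ≈ 1090 N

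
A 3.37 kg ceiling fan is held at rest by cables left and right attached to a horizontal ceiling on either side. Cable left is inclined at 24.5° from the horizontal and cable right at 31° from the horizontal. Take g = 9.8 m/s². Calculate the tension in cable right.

T_right ≈ 36.5 N

Weight W = 3.37 × 9.8 = 33.03 N acts straight down.
Horizontal: T_left cos 24.5° = T_right cos 31°  →  T_left = 0.942 T_right.
Vertical: T_left sin 24.5° + T_right sin 31° = 33.03.
Substituting the horizontal relation into the vertical equation gives 0.9057 T_right = 33.03, so T_right = 36.47 N.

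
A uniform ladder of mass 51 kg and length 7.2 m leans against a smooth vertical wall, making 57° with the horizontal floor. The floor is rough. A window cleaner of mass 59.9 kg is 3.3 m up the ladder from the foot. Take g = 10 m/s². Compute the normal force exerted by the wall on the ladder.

Torques about the foot: N_wall · 7.2 sin 57° = 51×10×3.6 cos 57° + 59.9×10×3.3 cos 57° → N_wall = 343.89 N.

N_wall ≈ 344 N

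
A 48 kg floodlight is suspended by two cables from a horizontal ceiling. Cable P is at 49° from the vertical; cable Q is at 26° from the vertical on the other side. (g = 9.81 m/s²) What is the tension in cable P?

T_P ≈ 214 N

Angles from the horizontal: cable P is 90° − 49° = 41°, cable Q is 90° − 26° = 64°.
Weight W = 48 × 9.81 = 470.9 N acts straight down.
Horizontal: T_P cos 41° = T_Q cos 64°  →  T_Q = 1.722 T_P.
Vertical: T_P sin 41° + T_Q sin 64° = 470.9.
Substituting the horizontal relation into the vertical equation gives 2.203 T_P = 470.9, so T_P = 213.7 N.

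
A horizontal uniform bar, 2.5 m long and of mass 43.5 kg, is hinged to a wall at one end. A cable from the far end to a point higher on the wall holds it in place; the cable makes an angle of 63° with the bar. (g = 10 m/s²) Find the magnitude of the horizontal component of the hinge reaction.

H_x ≈ 111 N

Take torques about the hinge: T sin 63° · 2.5 = 43.5×10×1.25 = 543.75 N·m.
So T = 543.75 / (0.8910 × 2.5) = 244.11 N.
ΣF_x = 0: H_x = T cos 63° = 110.82 N.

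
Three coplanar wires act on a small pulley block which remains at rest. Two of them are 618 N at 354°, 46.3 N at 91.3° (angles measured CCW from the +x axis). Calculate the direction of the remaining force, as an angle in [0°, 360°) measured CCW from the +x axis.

Sum the known components: ΣF_x = 613.6 N, ΣF_y = -18.31 N.
For equilibrium the remaining force must supply (−ΣF_x, −ΣF_y) = (-613.6, 18.31) N.
Magnitude = √((-613.6)² + (18.31)²) = 613.8 N; direction = atan2(18.31, -613.6) = 178.3°.

θ ≈ 178°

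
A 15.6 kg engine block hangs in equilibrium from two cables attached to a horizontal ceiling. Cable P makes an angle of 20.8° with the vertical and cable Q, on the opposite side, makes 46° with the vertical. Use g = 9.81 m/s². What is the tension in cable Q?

T_Q ≈ 59.1 N

Angles from the horizontal: cable P is 90° − 20.8° = 69.2°, cable Q is 90° − 46° = 44°.
Weight W = 15.6 × 9.81 = 153 N acts straight down.
Horizontal: T_P cos 69.2° = T_Q cos 44°  →  T_P = 2.026 T_Q.
Vertical: T_P sin 69.2° + T_Q sin 44° = 153.
Substituting the horizontal relation into the vertical equation gives 2.588 T_Q = 153, so T_Q = 59.13 N.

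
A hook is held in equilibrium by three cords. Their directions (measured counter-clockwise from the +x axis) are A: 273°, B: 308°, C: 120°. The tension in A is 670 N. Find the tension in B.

T_B ≈ 2190 N

Resolve: ΣF_x = 670 cos 273° + T_B cos 308° + T_C cos 120° = 0.
        ΣF_y = 670 sin 273° + T_B sin 308° + T_C sin 120° = 0.
The known terms sum to (35.07, -669.1) N, so 0.6157 T_B − 0.5000 T_C = -35.07 and -0.7880 T_B + 0.8660 T_C = 669.1.
Solving simultaneously: T_B = 2186 N, T_C = 2761 N.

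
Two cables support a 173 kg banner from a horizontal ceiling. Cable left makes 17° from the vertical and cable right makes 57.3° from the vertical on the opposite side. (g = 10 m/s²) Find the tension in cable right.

Angles from the horizontal: cable left is 90° − 17° = 73°, cable right is 90° − 57.3° = 32.7°.
Weight W = 173 × 10 = 1730 N acts straight down.
Horizontal: T_left cos 73° = T_right cos 32.7°  →  T_left = 2.878 T_right.
Vertical: T_left sin 73° + T_right sin 32.7° = 1730.
Substituting the horizontal relation into the vertical equation gives 3.293 T_right = 1730, so T_right = 525.4 N.

T_right ≈ 525 N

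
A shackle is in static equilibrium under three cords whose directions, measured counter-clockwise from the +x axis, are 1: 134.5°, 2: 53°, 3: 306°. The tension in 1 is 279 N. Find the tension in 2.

T_2 ≈ 43.1 N

Resolve: ΣF_x = 279 cos 134.5° + T_2 cos 53° + T_3 cos 306° = 0.
        ΣF_y = 279 sin 134.5° + T_2 sin 53° + T_3 sin 306° = 0.
The known terms sum to (-195.6, 199) N, so 0.6018 T_2 + 0.5878 T_3 = 195.6 and 0.7986 T_2 − 0.8090 T_3 = -199.
Solving simultaneously: T_2 = 43.12 N, T_3 = 288.5 N.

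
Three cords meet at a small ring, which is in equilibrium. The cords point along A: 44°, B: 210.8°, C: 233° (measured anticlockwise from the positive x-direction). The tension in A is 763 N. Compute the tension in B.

T_B ≈ 316 N

Resolve: ΣF_x = 763 cos 44° + T_B cos 210.8° + T_C cos 233° = 0.
        ΣF_y = 763 sin 44° + T_B sin 210.8° + T_C sin 233° = 0.
The known terms sum to (548.9, 530) N, so -0.8590 T_B − 0.6018 T_C = -548.9 and -0.5120 T_B − 0.7986 T_C = -530.
Solving simultaneously: T_B = 315.9 N, T_C = 461.1 N.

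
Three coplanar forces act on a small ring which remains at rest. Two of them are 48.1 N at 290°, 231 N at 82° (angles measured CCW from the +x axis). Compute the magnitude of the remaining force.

Sum the known components: ΣF_x = 48.6 N, ΣF_y = 183.6 N.
For equilibrium the remaining force must supply (−ΣF_x, −ΣF_y) = (-48.6, -183.6) N.
Magnitude = √((-48.6)² + (-183.6)²) = 189.9 N; direction = atan2(-183.6, -48.6) = 255.2°.

F ≈ 190 N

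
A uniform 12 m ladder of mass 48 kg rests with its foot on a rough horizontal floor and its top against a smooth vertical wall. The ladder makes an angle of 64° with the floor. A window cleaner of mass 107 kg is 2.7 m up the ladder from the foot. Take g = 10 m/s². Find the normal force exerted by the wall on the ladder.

N_wall ≈ 234 N

Torques about the foot: N_wall · 12 sin 64° = 48×10×6 cos 64° + 107×10×2.7 cos 64° → N_wall = 234.48 N.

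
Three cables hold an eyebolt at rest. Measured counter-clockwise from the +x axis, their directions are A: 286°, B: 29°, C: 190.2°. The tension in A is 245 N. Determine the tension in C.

Resolve: ΣF_x = 245 cos 286° + T_B cos 29° + T_C cos 190.2° = 0.
        ΣF_y = 245 sin 286° + T_B sin 29° + T_C sin 190.2° = 0.
The known terms sum to (67.53, -235.5) N, so 0.8746 T_B − 0.9842 T_C = -67.53 and 0.4848 T_B − 0.1771 T_C = 235.5.
Solving simultaneously: T_B = 756.4 N, T_C = 740.8 N.

T_C ≈ 741 N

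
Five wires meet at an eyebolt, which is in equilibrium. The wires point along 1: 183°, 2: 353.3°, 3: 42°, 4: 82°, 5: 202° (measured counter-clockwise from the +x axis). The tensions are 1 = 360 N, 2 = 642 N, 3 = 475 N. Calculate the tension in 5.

T_5 ≈ 686 N

Resolve: ΣF_x = 360 cos 183° + 642 cos 353.3° + 475 cos 42° + T_4 cos 82° + T_5 cos 202° = 0.
        ΣF_y = 360 sin 183° + 642 sin 353.3° + 475 sin 42° + T_4 sin 82° + T_5 sin 202° = 0.
The known terms sum to (631.1, 224.1) N, so 0.1392 T_4 − 0.9272 T_5 = -631.1 and 0.9903 T_4 − 0.3746 T_5 = -224.1.
Solving simultaneously: T_4 = 33.07 N, T_5 = 685.6 N.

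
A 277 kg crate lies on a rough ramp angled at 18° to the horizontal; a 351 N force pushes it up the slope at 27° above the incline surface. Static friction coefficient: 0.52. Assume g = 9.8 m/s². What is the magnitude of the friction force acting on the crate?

Axes along / perpendicular to the incline. W sin 18° = 838.9 N down-slope; W cos 18° = 2582 N into the surface.
Perpendicular: N = W cos 18° − P sin 27° = 2582 − 159.4 = 2422 N.
Along incline: P cos 27° + f = W sin 18° (friction acts up-slope) → f = 838.9 − 312.7 = 526.1 N.
|f| = 526.1 N ≤ μN = 1260 N, so the crate is indeed static.

f ≈ 526 N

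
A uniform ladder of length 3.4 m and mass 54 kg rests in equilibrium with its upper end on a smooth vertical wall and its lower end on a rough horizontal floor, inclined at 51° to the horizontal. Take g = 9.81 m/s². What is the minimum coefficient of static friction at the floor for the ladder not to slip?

μ_min ≈ 0.405

ΣF_y = 0: N_floor = 54×9.81 = 529.74 N.
Torques about the foot: N_wall · 3.4 sin 51° = 54×9.81×1.7 cos 51° → N_wall = 214.49 N.
ΣF_x = 0: f_floor = N_wall = 214.49 N.
μ_min = f_floor / N_floor = 214.49 / 529.74 = 0.4049.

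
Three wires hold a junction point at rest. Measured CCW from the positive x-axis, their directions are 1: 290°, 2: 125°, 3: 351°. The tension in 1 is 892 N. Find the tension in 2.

Resolve: ΣF_x = 892 cos 290° + T_2 cos 125° + T_3 cos 351° = 0.
        ΣF_y = 892 sin 290° + T_2 sin 125° + T_3 sin 351° = 0.
The known terms sum to (305.1, -838.2) N, so -0.5736 T_2 + 0.9877 T_3 = -305.1 and 0.8192 T_2 − 0.1564 T_3 = 838.2.
Solving simultaneously: T_2 = 1085 N, T_3 = 320.9 N.

T_2 ≈ 1080 N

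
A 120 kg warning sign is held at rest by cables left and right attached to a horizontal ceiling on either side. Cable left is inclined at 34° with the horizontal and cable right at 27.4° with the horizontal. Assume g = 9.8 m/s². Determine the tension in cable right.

Weight W = 120 × 9.8 = 1176 N acts straight down.
Horizontal: T_left cos 34° = T_right cos 27.4°  →  T_left = 1.071 T_right.
Vertical: T_left sin 34° + T_right sin 27.4° = 1176.
Substituting the horizontal relation into the vertical equation gives 1.059 T_right = 1176, so T_right = 1110 N.

T_right ≈ 1110 N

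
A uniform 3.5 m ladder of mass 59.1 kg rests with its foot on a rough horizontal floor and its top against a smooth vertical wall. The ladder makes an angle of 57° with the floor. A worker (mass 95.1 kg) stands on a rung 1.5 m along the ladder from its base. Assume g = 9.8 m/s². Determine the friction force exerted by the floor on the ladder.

Torques about the foot: N_wall · 3.5 sin 57° = 59.1×9.8×1.75 cos 57° + 95.1×9.8×1.5 cos 57° → N_wall = 447.45 N.
ΣF_x = 0: f_floor = N_wall = 447.45 N.

f ≈ 447 N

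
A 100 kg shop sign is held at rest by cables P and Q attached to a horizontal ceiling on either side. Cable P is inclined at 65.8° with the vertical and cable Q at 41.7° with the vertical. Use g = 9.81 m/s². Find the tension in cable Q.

T_Q ≈ 938 N

Angles from the horizontal: cable P is 90° − 65.8° = 24.2°, cable Q is 90° − 41.7° = 48.3°.
Weight W = 100 × 9.81 = 981 N acts straight down.
Horizontal: T_P cos 24.2° = T_Q cos 48.3°  →  T_P = 0.7293 T_Q.
Vertical: T_P sin 24.2° + T_Q sin 48.3° = 981.
Substituting the horizontal relation into the vertical equation gives 1.046 T_Q = 981, so T_Q = 938.2 N.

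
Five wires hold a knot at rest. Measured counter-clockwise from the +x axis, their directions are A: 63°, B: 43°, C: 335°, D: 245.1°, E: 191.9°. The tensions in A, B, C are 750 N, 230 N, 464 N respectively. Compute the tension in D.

T_D ≈ 529 N

Resolve: ΣF_x = 750 cos 63° + 230 cos 43° + 464 cos 335° + T_D cos 245.1° + T_E cos 191.9° = 0.
        ΣF_y = 750 sin 63° + 230 sin 43° + 464 sin 335° + T_D sin 245.1° + T_E sin 191.9° = 0.
The known terms sum to (929.2, 629) N, so -0.4210 T_D − 0.9785 T_E = -929.2 and -0.9070 T_D − 0.2062 T_E = -629.
Solving simultaneously: T_D = 529.4 N, T_E = 721.9 N.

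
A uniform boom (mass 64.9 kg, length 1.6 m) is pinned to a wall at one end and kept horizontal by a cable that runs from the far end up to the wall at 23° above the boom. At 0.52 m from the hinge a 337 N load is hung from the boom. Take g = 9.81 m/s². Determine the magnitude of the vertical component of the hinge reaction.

Take torques about the hinge: T sin 23° · 1.6 = 64.9×9.81×0.8 + 337×0.52 = 684.58 N·m.
So T = 684.58 / (0.3907 × 1.6) = 1095 N.
ΣF_y = 0: H_y = (64.9×9.81 + 337) − T sin 23° = 973.67 − 427.86 = 545.81 N.

|H_y| ≈ 546 N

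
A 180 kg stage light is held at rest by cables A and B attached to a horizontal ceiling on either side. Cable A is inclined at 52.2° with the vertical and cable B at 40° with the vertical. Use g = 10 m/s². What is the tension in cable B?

T_B ≈ 1420 N

Angles from the horizontal: cable A is 90° − 52.2° = 37.8°, cable B is 90° − 40° = 50°.
Weight W = 180 × 10 = 1800 N acts straight down.
Horizontal: T_A cos 37.8° = T_B cos 50°  →  T_A = 0.8135 T_B.
Vertical: T_A sin 37.8° + T_B sin 50° = 1800.
Substituting the horizontal relation into the vertical equation gives 1.265 T_B = 1800, so T_B = 1423 N.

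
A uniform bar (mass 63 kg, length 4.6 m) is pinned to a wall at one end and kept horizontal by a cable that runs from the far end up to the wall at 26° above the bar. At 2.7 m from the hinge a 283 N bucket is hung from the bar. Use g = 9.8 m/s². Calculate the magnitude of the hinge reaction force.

|H| ≈ 1060 N

Take torques about the hinge: T sin 26° · 4.6 = 63×9.8×2.3 + 283×2.7 = 2184.1 N·m.
So T = 2184.1 / (0.4384 × 4.6) = 1083.1 N.
ΣF_x = 0: H_x = T cos 26° = 973.5 N.
ΣF_y = 0: H_y = (63×9.8 + 283) − T sin 26° = 900.4 − 474.81 = 425.59 N.
|H| = √(H_x² + H_y²) = √((973.5)² + (425.59)²) = 1062.5 N.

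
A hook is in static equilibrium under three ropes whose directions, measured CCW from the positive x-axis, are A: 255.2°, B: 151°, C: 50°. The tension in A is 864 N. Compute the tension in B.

T_B ≈ 375 N

Resolve: ΣF_x = 864 cos 255.2° + T_B cos 151° + T_C cos 50° = 0.
        ΣF_y = 864 sin 255.2° + T_B sin 151° + T_C sin 50° = 0.
The known terms sum to (-220.7, -835.3) N, so -0.8746 T_B + 0.6428 T_C = 220.7 and 0.4848 T_B + 0.7660 T_C = 835.3.
Solving simultaneously: T_B = 374.8 N, T_C = 853.3 N.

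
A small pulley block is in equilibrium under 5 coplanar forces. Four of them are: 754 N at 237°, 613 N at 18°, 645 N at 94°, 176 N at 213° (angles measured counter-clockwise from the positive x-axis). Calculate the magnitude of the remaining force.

F ≈ 107 N

Sum the known components: ΣF_x = -20.26 N, ΣF_y = 104.6 N.
For equilibrium the remaining force must supply (−ΣF_x, −ΣF_y) = (20.26, -104.6) N.
Magnitude = √((20.26)² + (-104.6)²) = 106.6 N; direction = atan2(-104.6, 20.26) = 281.0°.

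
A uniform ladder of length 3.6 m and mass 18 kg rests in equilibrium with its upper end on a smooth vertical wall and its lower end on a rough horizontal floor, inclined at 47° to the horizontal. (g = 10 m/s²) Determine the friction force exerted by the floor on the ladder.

Torques about the foot: N_wall · 3.6 sin 47° = 18×10×1.8 cos 47° → N_wall = 83.926 N.
ΣF_x = 0: f_floor = N_wall = 83.926 N.

f ≈ 83.9 N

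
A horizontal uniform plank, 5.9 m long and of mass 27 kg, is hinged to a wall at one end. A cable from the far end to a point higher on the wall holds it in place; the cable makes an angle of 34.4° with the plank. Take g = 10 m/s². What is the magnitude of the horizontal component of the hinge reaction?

H_x ≈ 197 N

Take torques about the hinge: T sin 34.4° · 5.9 = 27×10×2.95 = 796.5 N·m.
So T = 796.5 / (0.5650 × 5.9) = 238.95 N.
ΣF_x = 0: H_x = T cos 34.4° = 197.16 N.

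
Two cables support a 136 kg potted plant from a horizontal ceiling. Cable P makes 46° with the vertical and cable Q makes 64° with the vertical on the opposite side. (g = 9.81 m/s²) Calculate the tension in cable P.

T_P ≈ 1280 N

Angles from the horizontal: cable P is 90° − 46° = 44°, cable Q is 90° − 64° = 26°.
Weight W = 136 × 9.81 = 1334 N acts straight down.
Horizontal: T_P cos 44° = T_Q cos 26°  →  T_Q = 0.8003 T_P.
Vertical: T_P sin 44° + T_Q sin 26° = 1334.
Substituting the horizontal relation into the vertical equation gives 1.046 T_P = 1334, so T_P = 1276 N.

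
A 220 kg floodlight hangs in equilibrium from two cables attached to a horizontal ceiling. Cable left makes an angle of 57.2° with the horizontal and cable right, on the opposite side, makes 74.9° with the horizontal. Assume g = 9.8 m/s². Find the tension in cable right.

Weight W = 220 × 9.8 = 2156 N acts straight down.
Horizontal: T_left cos 57.2° = T_right cos 74.9°  →  T_left = 0.4809 T_right.
Vertical: T_left sin 57.2° + T_right sin 74.9° = 2156.
Substituting the horizontal relation into the vertical equation gives 1.37 T_right = 2156, so T_right = 1574 N.

T_right ≈ 1570 N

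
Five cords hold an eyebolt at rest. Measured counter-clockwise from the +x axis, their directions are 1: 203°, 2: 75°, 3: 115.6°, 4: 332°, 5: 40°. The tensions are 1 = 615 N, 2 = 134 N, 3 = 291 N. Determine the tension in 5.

T_5 ≈ 188 N

Resolve: ΣF_x = 615 cos 203° + 134 cos 75° + 291 cos 115.6° + T_4 cos 332° + T_5 cos 40° = 0.
        ΣF_y = 615 sin 203° + 134 sin 75° + 291 sin 115.6° + T_4 sin 332° + T_5 sin 40° = 0.
The known terms sum to (-657.2, 151.6) N, so 0.8829 T_4 + 0.7660 T_5 = 657.2 and -0.4695 T_4 + 0.6428 T_5 = -151.6.
Solving simultaneously: T_4 = 580.8 N, T_5 = 188.4 N.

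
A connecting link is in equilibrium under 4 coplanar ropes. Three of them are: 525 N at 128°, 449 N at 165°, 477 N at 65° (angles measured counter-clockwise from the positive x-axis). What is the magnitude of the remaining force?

Sum the known components: ΣF_x = -555.3 N, ΣF_y = 962.2 N.
For equilibrium the remaining force must supply (−ΣF_x, −ΣF_y) = (555.3, -962.2) N.
Magnitude = √((555.3)² + (-962.2)²) = 1111 N; direction = atan2(-962.2, 555.3) = 300.0°.

F ≈ 1110 N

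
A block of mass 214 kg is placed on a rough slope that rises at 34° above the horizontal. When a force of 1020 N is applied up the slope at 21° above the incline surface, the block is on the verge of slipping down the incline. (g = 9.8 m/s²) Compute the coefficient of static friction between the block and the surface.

μ ≈ 0.161

On the verge of sliding down the incline, friction is at its maximum μN and acts up the slope.
Perpendicular to incline: N = W cos 34° − P sin 21° = 1739 − 365.5 = 1373 N.
Along incline: P cos 21° + μN = W sin 34° → μ = (W sin 34° − P cos 21°) / N = 0.1606.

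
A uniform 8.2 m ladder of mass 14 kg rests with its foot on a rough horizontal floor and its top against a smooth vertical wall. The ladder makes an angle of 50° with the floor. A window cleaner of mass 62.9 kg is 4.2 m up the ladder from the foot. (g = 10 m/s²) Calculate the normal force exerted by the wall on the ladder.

Torques about the foot: N_wall · 8.2 sin 50° = 14×10×4.1 cos 50° + 62.9×10×4.2 cos 50° → N_wall = 329.07 N.

N_wall ≈ 329 N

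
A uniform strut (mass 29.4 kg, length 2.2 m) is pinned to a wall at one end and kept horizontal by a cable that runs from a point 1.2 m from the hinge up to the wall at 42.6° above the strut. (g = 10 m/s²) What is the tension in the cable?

Take torques about the hinge: T sin 42.6° · 1.2 = 29.4×10×1.1 = 323.4 N·m.
So T = 323.4 / (0.6769 × 1.2) = 398.15 N.

T ≈ 398 N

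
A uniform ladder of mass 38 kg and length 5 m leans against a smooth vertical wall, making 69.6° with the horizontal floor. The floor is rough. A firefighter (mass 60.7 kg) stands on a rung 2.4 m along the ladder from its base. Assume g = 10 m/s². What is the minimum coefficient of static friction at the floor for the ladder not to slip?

μ_min ≈ 0.181

ΣF_y = 0: N_floor = 38×10 + 60.7×10 = 987 N.
Torques about the foot: N_wall · 5 sin 69.6° = 38×10×2.5 cos 69.6° + 60.7×10×2.4 cos 69.6° → N_wall = 179.02 N.
ΣF_x = 0: f_floor = N_wall = 179.02 N.
μ_min = f_floor / N_floor = 179.02 / 987 = 0.1814.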